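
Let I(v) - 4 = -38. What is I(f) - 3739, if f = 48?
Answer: -3773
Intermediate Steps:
I(v) = -34 (I(v) = 4 - 38 = -34)
I(f) - 3739 = -34 - 3739 = -3773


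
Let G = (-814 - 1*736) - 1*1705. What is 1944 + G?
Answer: -1311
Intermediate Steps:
G = -3255 (G = (-814 - 736) - 1705 = -1550 - 1705 = -3255)
1944 + G = 1944 - 3255 = -1311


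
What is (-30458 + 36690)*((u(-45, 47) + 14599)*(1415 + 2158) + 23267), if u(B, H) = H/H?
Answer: 325242265544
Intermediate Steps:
u(B, H) = 1
(-30458 + 36690)*((u(-45, 47) + 14599)*(1415 + 2158) + 23267) = (-30458 + 36690)*((1 + 14599)*(1415 + 2158) + 23267) = 6232*(14600*3573 + 23267) = 6232*(52165800 + 23267) = 6232*52189067 = 325242265544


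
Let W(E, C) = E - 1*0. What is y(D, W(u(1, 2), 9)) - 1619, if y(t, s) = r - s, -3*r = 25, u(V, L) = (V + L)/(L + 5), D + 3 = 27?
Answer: -34183/21 ≈ -1627.8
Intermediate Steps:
D = 24 (D = -3 + 27 = 24)
u(V, L) = (L + V)/(5 + L)
r = -25/3 (r = -1/3*25 = -25/3 ≈ -8.3333)
W(E, C) = E (W(E, C) = E + 0 = E)
y(t, s) = -25/3 - s
y(D, W(u(1, 2), 9)) - 1619 = (-25/3 - (2 + 1)/(5 + 2)) - 1619 = (-25/3 - 3/7) - 1619 = -184/21 - 1619 = -34183/21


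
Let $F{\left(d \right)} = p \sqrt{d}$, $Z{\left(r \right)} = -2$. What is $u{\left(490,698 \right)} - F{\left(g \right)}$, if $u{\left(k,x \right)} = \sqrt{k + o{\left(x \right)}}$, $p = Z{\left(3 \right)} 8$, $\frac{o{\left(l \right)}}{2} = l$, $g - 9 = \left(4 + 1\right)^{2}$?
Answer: $\sqrt{1886} + 16 \sqrt{34} \approx 136.72$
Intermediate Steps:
$g = 34$ ($g = 9 + \left(4 + 1\right)^{2} = 9 + 5^{2} = 9 + 25 = 34$)
$o{\left(l \right)} = 2 l$
$p = -16$ ($p = \left(-2\right) 8 = -16$)
$u{\left(k,x \right)} = \sqrt{k + 2 x}$
$F{\left(d \right)} = - 16 \sqrt{d}$
$u{\left(490,698 \right)} - F{\left(g \right)} = \sqrt{490 + 2 \cdot 698} - - 16 \sqrt{34} = \sqrt{490 + 1396} + 16 \sqrt{34} = \sqrt{1886} + 16 \sqrt{34}$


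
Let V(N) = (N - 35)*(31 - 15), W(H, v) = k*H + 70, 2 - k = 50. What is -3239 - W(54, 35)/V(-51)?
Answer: -2229693/688 ≈ -3240.8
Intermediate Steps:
k = -48 (k = 2 - 1*50 = 2 - 50 = -48)
W(H, v) = 70 - 48*H (W(H, v) = -48*H + 70 = 70 - 48*H)
V(N) = -560 + 16*N (V(N) = (-35 + N)*16 = -560 + 16*N)
-3239 - W(54, 35)/V(-51) = -3239 - (70 - 48*54)/(-560 + 16*(-51)) = -3239 - (70 - 2592)/(-560 - 816) = -3239 - (-2522)/(-1376) = -3239 - (-2522)*(-1)/1376 = -3239 - 1*1261/688 = -3239 - 1261/688 = -2229693/688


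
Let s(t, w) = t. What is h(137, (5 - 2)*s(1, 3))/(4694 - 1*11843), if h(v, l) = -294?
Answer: 98/2383 ≈ 0.041125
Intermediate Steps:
h(137, (5 - 2)*s(1, 3))/(4694 - 1*11843) = -294/(4694 - 1*11843) = -294/(4694 - 11843) = -294/(-7149) = -294*(-1/7149) = 98/2383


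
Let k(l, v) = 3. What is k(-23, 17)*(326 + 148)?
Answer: 1422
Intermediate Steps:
k(-23, 17)*(326 + 148) = 3*(326 + 148) = 3*474 = 1422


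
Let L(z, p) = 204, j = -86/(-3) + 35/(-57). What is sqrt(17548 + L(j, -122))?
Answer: 2*sqrt(4438) ≈ 133.24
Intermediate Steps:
j = 533/19 (j = -86*(-1/3) + 35*(-1/57) = 86/3 - 35/57 = 533/19 ≈ 28.053)
sqrt(17548 + L(j, -122)) = sqrt(17548 + 204) = sqrt(17752) = 2*sqrt(4438)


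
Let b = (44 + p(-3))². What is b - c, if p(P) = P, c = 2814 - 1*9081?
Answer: 7948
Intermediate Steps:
c = -6267 (c = 2814 - 9081 = -6267)
b = 1681 (b = (44 - 3)² = 41² = 1681)
b - c = 1681 - 1*(-6267) = 1681 + 6267 = 7948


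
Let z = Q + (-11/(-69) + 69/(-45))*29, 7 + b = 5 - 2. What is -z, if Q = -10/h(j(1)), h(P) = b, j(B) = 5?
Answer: 8589/230 ≈ 37.344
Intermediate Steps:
b = -4 (b = -7 + (5 - 2) = -7 + 3 = -4)
h(P) = -4
Q = 5/2 (Q = -10/(-4) = -10*(-¼) = 5/2 ≈ 2.5000)
z = -8589/230 (z = 5/2 + (-11/(-69) + 69/(-45))*29 = 5/2 + (-11*(-1/69) + 69*(-1/45))*29 = 5/2 + (11/69 - 23/15)*29 = 5/2 - 158/115*29 = 5/2 - 4582/115 = -8589/230 ≈ -37.344)
-z = -1*(-8589/230) = 8589/230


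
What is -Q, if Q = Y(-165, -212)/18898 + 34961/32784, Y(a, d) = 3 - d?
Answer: -333870769/309776016 ≈ -1.0778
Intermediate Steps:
Q = 333870769/309776016 (Q = (3 - 1*(-212))/18898 + 34961/32784 = (3 + 212)*(1/18898) + 34961*(1/32784) = 215*(1/18898) + 34961/32784 = 215/18898 + 34961/32784 = 333870769/309776016 ≈ 1.0778)
-Q = -1*333870769/309776016 = -333870769/309776016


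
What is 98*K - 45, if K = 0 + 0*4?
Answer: -45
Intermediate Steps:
K = 0 (K = 0 + 0 = 0)
98*K - 45 = 98*0 - 45 = 0 - 45 = -45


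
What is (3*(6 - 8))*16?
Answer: -96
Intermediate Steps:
(3*(6 - 8))*16 = (3*(-2))*16 = -6*16 = -96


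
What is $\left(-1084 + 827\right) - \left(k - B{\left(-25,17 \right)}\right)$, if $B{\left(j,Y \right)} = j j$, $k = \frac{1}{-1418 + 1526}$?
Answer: $\frac{39743}{108} \approx 367.99$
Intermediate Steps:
$k = \frac{1}{108} \approx 0.0092593$
$B{\left(j,Y \right)} = j^{2}$
$\left(-1084 + 827\right) - \left(k - B{\left(-25,17 \right)}\right) = \left(-1084 + 827\right) + \left(\left(-25\right)^{2} - \frac{1}{108}\right) = -257 + \left(625 - \frac{1}{108}\right) = -257 + \frac{67499}{108} = \frac{39743}{108}$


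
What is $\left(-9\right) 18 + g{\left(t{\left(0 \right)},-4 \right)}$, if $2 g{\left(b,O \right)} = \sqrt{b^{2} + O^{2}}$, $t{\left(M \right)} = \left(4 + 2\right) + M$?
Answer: $-162 + \sqrt{13} \approx -158.39$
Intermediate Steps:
$t{\left(M \right)} = 6 + M$
$g{\left(b,O \right)} = \frac{\sqrt{O^{2} + b^{2}}}{2}$ ($g{\left(b,O \right)} = \frac{\sqrt{b^{2} + O^{2}}}{2} = \frac{\sqrt{O^{2} + b^{2}}}{2}$)
$\left(-9\right) 18 + g{\left(t{\left(0 \right)},-4 \right)} = \left(-9\right) 18 + \frac{\sqrt{\left(-4\right)^{2} + \left(6 + 0\right)^{2}}}{2} = -162 + \frac{\sqrt{16 + 6^{2}}}{2} = -162 + \frac{\sqrt{16 + 36}}{2} = -162 + \frac{\sqrt{52}}{2} = -162 + \frac{2 \sqrt{13}}{2} = -162 + \sqrt{13}$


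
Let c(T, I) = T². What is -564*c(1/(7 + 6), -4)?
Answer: -564/169 ≈ -3.3373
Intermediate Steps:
-564*c(1/(7 + 6), -4) = -564/(7 + 6)² = -564*(1/13)² = -564*1/169 = -564/169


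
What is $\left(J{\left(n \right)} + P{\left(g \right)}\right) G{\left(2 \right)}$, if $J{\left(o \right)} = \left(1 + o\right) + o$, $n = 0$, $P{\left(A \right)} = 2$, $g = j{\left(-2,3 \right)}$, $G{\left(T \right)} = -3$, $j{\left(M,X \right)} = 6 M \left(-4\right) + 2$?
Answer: $-9$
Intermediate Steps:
$j{\left(M,X \right)} = 2 - 24 M$ ($j{\left(M,X \right)} = - 24 M + 2 = 2 - 24 M$)
$g = 50$ ($g = 2 - -48 = 2 + 48 = 50$)
$J{\left(o \right)} = 1 + 2 o$
$\left(J{\left(n \right)} + P{\left(g \right)}\right) G{\left(2 \right)} = \left(\left(1 + 2 \cdot 0\right) + 2\right) \left(-3\right) = \left(\left(1 + 0\right) + 2\right) \left(-3\right) = \left(1 + 2\right) \left(-3\right) = 3 \left(-3\right) = -9$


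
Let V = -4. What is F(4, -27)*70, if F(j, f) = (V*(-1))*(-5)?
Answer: -1400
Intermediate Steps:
F(j, f) = -20 (F(j, f) = -4*(-1)*(-5) = 4*(-5) = -20)
F(4, -27)*70 = -20*70 = -1400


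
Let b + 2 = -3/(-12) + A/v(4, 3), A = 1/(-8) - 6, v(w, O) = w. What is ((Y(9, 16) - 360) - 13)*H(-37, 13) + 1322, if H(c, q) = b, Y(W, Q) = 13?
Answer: 10013/4 ≈ 2503.3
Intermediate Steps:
A = -49/8 (A = -1/8 - 6 = -49/8 ≈ -6.1250)
b = -105/32 (b = -2 + (-3/(-12) - 49/8/4) = -2 + (-3*(-1/12) - 49/8*1/4) = -2 + (1/4 - 49/32) = -2 - 41/32 = -105/32 ≈ -3.2813)
H(c, q) = -105/32
((Y(9, 16) - 360) - 13)*H(-37, 13) + 1322 = ((13 - 360) - 13)*(-105/32) + 1322 = (-347 - 13)*(-105/32) + 1322 = -360*(-105/32) + 1322 = 4725/4 + 1322 = 10013/4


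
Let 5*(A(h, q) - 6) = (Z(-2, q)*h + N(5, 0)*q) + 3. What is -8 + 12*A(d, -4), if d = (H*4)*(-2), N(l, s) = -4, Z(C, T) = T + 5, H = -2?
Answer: 148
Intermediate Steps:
Z(C, T) = 5 + T
d = 16 (d = -2*4*(-2) = -8*(-2) = 16)
A(h, q) = 33/5 - 4*q/5 + h*(5 + q)/5 (A(h, q) = 6 + (((5 + q)*h - 4*q) + 3)/5 = 6 + ((h*(5 + q) - 4*q) + 3)/5 = 6 + ((-4*q + h*(5 + q)) + 3)/5 = 6 + (3 - 4*q + h*(5 + q))/5 = 6 + (⅗ - 4*q/5 + h*(5 + q)/5) = 33/5 - 4*q/5 + h*(5 + q)/5)
-8 + 12*A(d, -4) = -8 + 12*(33/5 - ⅘*(-4) + (⅕)*16*(5 - 4)) = -8 + 12*(33/5 + 16/5 + (⅕)*16*1) = -8 + 12*(33/5 + 16/5 + 16/5) = -8 + 12*13 = -8 + 156 = 148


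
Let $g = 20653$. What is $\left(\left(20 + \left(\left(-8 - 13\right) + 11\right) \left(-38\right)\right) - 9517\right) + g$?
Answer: $11536$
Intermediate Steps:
$\left(\left(20 + \left(\left(-8 - 13\right) + 11\right) \left(-38\right)\right) - 9517\right) + g = \left(\left(20 + \left(\left(-8 - 13\right) + 11\right) \left(-38\right)\right) - 9517\right) + 20653 = \left(\left(20 + \left(-21 + 11\right) \left(-38\right)\right) - 9517\right) + 20653 = \left(\left(20 - -380\right) - 9517\right) + 20653 = \left(\left(20 + 380\right) - 9517\right) + 20653 = \left(400 - 9517\right) + 20653 = -9117 + 20653 = 11536$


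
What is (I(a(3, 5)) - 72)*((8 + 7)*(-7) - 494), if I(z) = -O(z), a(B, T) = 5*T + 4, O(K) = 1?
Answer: 43727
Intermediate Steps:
a(B, T) = 4 + 5*T
I(z) = -1 (I(z) = -1*1 = -1)
(I(a(3, 5)) - 72)*((8 + 7)*(-7) - 494) = (-1 - 72)*((8 + 7)*(-7) - 494) = -73*(15*(-7) - 494) = -73*(-105 - 494) = -73*(-599) = 43727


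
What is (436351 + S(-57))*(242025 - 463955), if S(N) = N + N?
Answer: -96814077410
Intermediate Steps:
S(N) = 2*N
(436351 + S(-57))*(242025 - 463955) = (436351 + 2*(-57))*(242025 - 463955) = (436351 - 114)*(-221930) = 436237*(-221930) = -96814077410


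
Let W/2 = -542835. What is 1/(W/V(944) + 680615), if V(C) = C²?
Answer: 445568/303259721485 ≈ 1.4693e-6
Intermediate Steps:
W = -1085670 (W = 2*(-542835) = -1085670)
1/(W/V(944) + 680615) = 1/(-1085670/(944²) + 680615) = 1/(-1085670/891136 + 680615) = 1/(-1085670*1/891136 + 680615) = 1/(-542835/445568 + 680615) = 1/(303259721485/445568) = 445568/303259721485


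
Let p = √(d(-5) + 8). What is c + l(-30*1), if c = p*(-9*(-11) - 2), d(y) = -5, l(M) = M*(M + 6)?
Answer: 720 + 97*√3 ≈ 888.01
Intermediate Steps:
l(M) = M*(6 + M)
p = √3 (p = √(-5 + 8) = √3 ≈ 1.7320)
c = 97*√3 (c = √3*(-9*(-11) - 2) = √3*(99 - 2) = √3*97 = 97*√3 ≈ 168.01)
c + l(-30*1) = 97*√3 + (-30*1)*(6 - 30*1) = 97*√3 - 30*(6 - 30) = 97*√3 - 30*(-24) = 97*√3 + 720 = 720 + 97*√3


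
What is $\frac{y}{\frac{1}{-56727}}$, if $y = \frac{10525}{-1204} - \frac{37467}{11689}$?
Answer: $\frac{9537907201911}{14073556} \approx 6.7772 \cdot 10^{5}$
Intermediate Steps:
$y = - \frac{168136993}{14073556}$ ($y = 10525 \left(- \frac{1}{1204}\right) - \frac{37467}{11689} = - \frac{10525}{1204} - \frac{37467}{11689} = - \frac{168136993}{14073556} \approx -11.947$)
$\frac{y}{\frac{1}{-56727}} = - \frac{168136993}{14073556 \frac{1}{-56727}} = - \frac{168136993}{14073556 \left(- \frac{1}{56727}\right)} = \left(- \frac{168136993}{14073556}\right) \left(-56727\right) = \frac{9537907201911}{14073556}$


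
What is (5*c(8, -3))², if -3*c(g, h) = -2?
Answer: 100/9 ≈ 11.111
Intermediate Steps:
c(g, h) = ⅔ (c(g, h) = -⅓*(-2) = ⅔)
(5*c(8, -3))² = (5*(⅔))² = (10/3)² = 100/9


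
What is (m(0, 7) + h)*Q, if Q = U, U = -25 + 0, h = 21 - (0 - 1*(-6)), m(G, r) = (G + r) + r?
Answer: -725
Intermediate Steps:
m(G, r) = G + 2*r
h = 15 (h = 21 - (0 + 6) = 21 - 1*6 = 21 - 6 = 15)
U = -25
Q = -25
(m(0, 7) + h)*Q = ((0 + 2*7) + 15)*(-25) = ((0 + 14) + 15)*(-25) = (14 + 15)*(-25) = 29*(-25) = -725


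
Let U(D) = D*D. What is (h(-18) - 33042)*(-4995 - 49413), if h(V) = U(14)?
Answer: 1787085168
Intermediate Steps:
U(D) = D**2
h(V) = 196 (h(V) = 14**2 = 196)
(h(-18) - 33042)*(-4995 - 49413) = (196 - 33042)*(-4995 - 49413) = -32846*(-54408) = 1787085168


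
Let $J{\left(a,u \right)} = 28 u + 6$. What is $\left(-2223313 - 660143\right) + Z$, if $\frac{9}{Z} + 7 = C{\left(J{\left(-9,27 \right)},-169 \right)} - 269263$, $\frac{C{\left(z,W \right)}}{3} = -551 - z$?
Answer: $- \frac{787786130313}{273209} \approx -2.8835 \cdot 10^{6}$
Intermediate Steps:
$J{\left(a,u \right)} = 6 + 28 u$
$C{\left(z,W \right)} = -1653 - 3 z$ ($C{\left(z,W \right)} = 3 \left(-551 - z\right) = -1653 - 3 z$)
$Z = - \frac{9}{273209}$ ($Z = \frac{9}{-7 - \left(270916 + 3 \left(6 + 28 \cdot 27\right)\right)} = \frac{9}{-7 - \left(270916 + 3 \left(6 + 756\right)\right)} = \frac{9}{-7 - 273202} = \frac{9}{-273209} = 9 \left(- \frac{1}{273209}\right) = - \frac{9}{273209} \approx -3.2942 \cdot 10^{-5}$)
$\left(-2223313 - 660143\right) + Z = \left(-2223313 - 660143\right) - \frac{9}{273209} = -2883456 - \frac{9}{273209} = - \frac{787786130313}{273209}$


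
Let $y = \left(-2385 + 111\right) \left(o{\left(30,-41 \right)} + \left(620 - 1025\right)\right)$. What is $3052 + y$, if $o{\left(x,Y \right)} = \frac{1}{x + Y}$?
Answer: $\frac{10166516}{11} \approx 9.2423 \cdot 10^{5}$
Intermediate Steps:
$o{\left(x,Y \right)} = \frac{1}{Y + x}$
$y = \frac{10132944}{11}$ ($y = \left(-2385 + 111\right) \left(\frac{1}{-41 + 30} + \left(620 - 1025\right)\right) = - 2274 \left(\frac{1}{-11} + \left(620 - 1025\right)\right) = - 2274 \left(- \frac{1}{11} - 405\right) = \left(-2274\right) \left(- \frac{4456}{11}\right) = \frac{10132944}{11} \approx 9.2118 \cdot 10^{5}$)
$3052 + y = 3052 + \frac{10132944}{11} = \frac{10166516}{11}$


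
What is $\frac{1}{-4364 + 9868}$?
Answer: $\frac{1}{5504} \approx 0.00018169$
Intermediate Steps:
$\frac{1}{-4364 + 9868} = \frac{1}{5504}$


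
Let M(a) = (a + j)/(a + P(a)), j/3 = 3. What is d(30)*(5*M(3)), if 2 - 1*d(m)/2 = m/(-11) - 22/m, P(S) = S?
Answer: 3604/33 ≈ 109.21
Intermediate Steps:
j = 9 (j = 3*3 = 9)
M(a) = (9 + a)/(2*a) (M(a) = (a + 9)/(a + a) = (9 + a)/((2*a)) = (9 + a)*(1/(2*a)) = (9 + a)/(2*a))
d(m) = 4 + 44/m + 2*m/11 (d(m) = 4 - 2*(m/(-11) - 22/m) = 4 - 2*(m*(-1/11) - 22/m) = 4 - 2*(-m/11 - 22/m) = 4 - 2*(-22/m - m/11) = 4 + (44/m + 2*m/11) = 4 + 44/m + 2*m/11)
d(30)*(5*M(3)) = (4 + 44/30 + (2/11)*30)*(5*((½)*(9 + 3)/3)) = (4 + 44*(1/30) + 60/11)*(5*((½)*(⅓)*12)) = (4 + 22/15 + 60/11)*(5*2) = (1802/165)*10 = 3604/33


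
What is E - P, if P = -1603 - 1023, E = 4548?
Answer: 7174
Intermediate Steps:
P = -2626
E - P = 4548 - 1*(-2626) = 4548 + 2626 = 7174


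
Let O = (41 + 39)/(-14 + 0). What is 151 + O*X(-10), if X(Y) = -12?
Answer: 1537/7 ≈ 219.57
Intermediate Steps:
O = -40/7 (O = 80/(-14) = 80*(-1/14) = -40/7 ≈ -5.7143)
151 + O*X(-10) = 151 - 40/7*(-12) = 151 + 480/7 = 1537/7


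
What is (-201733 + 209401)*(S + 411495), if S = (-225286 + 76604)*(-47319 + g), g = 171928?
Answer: -142062765068124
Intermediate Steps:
S = -18527115338 (S = (-225286 + 76604)*(-47319 + 171928) = -148682*124609 = -18527115338)
(-201733 + 209401)*(S + 411495) = (-201733 + 209401)*(-18527115338 + 411495) = 7668*(-18526703843) = -142062765068124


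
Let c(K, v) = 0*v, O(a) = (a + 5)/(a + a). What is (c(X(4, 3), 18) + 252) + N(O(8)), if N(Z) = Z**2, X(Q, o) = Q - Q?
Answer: 64681/256 ≈ 252.66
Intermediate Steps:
O(a) = (5 + a)/(2*a) (O(a) = (5 + a)/((2*a)) = (5 + a)*(1/(2*a)) = (5 + a)/(2*a))
X(Q, o) = 0
c(K, v) = 0
(c(X(4, 3), 18) + 252) + N(O(8)) = (0 + 252) + ((1/2)*(5 + 8)/8)**2 = 252 + ((1/2)*(1/8)*13)**2 = 252 + (13/16)**2 = 252 + 169/256 = 64681/256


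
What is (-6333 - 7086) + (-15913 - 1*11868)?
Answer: -41200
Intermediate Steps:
(-6333 - 7086) + (-15913 - 1*11868) = -13419 + (-15913 - 11868) = -13419 - 27781 = -41200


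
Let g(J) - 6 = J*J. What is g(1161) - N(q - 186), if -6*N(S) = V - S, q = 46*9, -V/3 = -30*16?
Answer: 1348129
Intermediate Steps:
g(J) = 6 + J² (g(J) = 6 + J*J = 6 + J²)
V = 1440 (V = -(-90)*16 = -3*(-480) = 1440)
q = 414
N(S) = -240 + S/6 (N(S) = -(1440 - S)/6 = -240 + S/6)
g(1161) - N(q - 186) = (6 + 1161²) - (-240 + (414 - 186)/6) = (6 + 1347921) - (-240 + (⅙)*228) = 1347927 - (-240 + 38) = 1347927 - 1*(-202) = 1347927 + 202 = 1348129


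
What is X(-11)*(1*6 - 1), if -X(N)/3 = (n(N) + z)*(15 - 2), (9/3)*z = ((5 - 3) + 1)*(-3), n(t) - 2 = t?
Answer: 2340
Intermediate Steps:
n(t) = 2 + t
z = -3 (z = (((5 - 3) + 1)*(-3))/3 = ((2 + 1)*(-3))/3 = (3*(-3))/3 = (⅓)*(-9) = -3)
X(N) = 39 - 39*N (X(N) = -3*((2 + N) - 3)*(15 - 2) = -3*(-1 + N)*13 = -3*(-13 + 13*N) = 39 - 39*N)
X(-11)*(1*6 - 1) = (39 - 39*(-11))*(1*6 - 1) = (39 + 429)*(6 - 1) = 468*5 = 2340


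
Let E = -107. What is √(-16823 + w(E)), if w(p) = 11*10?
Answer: 3*I*√1857 ≈ 129.28*I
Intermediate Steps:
w(p) = 110
√(-16823 + w(E)) = √(-16823 + 110) = √(-16713) = 3*I*√1857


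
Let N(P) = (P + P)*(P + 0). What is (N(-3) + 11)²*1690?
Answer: 1421290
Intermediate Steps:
N(P) = 2*P² (N(P) = (2*P)*P = 2*P²)
(N(-3) + 11)²*1690 = (2*(-3)² + 11)²*1690 = (2*9 + 11)²*1690 = (18 + 11)²*1690 = 29²*1690 = 841*1690 = 1421290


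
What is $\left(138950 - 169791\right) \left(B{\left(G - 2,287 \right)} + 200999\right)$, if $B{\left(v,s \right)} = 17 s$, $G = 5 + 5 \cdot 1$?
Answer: $-6349483398$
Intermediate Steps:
$G = 10$ ($G = 5 + 5 = 10$)
$\left(138950 - 169791\right) \left(B{\left(G - 2,287 \right)} + 200999\right) = \left(138950 - 169791\right) \left(17 \cdot 287 + 200999\right) = - 30841 \left(4879 + 200999\right) = \left(-30841\right) 205878 = -6349483398$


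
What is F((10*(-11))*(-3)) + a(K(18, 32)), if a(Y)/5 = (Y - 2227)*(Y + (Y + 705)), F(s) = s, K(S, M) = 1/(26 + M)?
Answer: -6601991445/841 ≈ -7.8502e+6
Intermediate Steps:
a(Y) = 5*(-2227 + Y)*(705 + 2*Y) (a(Y) = 5*((Y - 2227)*(Y + (Y + 705))) = 5*((-2227 + Y)*(Y + (705 + Y))) = 5*((-2227 + Y)*(705 + 2*Y)) = 5*(-2227 + Y)*(705 + 2*Y))
F((10*(-11))*(-3)) + a(K(18, 32)) = (10*(-11))*(-3) + (-7850175 - 18745/(26 + 32) + 10*(1/(26 + 32))²) = -110*(-3) + (-7850175 - 18745/58 + 10*(1/58)²) = 330 + (-7850175 - 18745*1/58 + 10*(1/58)²) = 330 + (-7850175 - 18745/58 + 10*(1/3364)) = 330 + (-7850175 - 18745/58 + 5/1682) = 330 - 6602268975/841 = -6601991445/841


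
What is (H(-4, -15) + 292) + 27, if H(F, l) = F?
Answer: 315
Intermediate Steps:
(H(-4, -15) + 292) + 27 = (-4 + 292) + 27 = 288 + 27 = 315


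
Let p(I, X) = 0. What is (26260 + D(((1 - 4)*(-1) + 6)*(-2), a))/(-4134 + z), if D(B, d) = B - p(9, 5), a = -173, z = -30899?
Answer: -26242/35033 ≈ -0.74907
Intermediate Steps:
D(B, d) = B (D(B, d) = B - 1*0 = B + 0 = B)
(26260 + D(((1 - 4)*(-1) + 6)*(-2), a))/(-4134 + z) = (26260 + ((1 - 4)*(-1) + 6)*(-2))/(-4134 - 30899) = (26260 + (-3*(-1) + 6)*(-2))/(-35033) = (26260 + (3 + 6)*(-2))*(-1/35033) = (26260 + 9*(-2))*(-1/35033) = (26260 - 18)*(-1/35033) = 26242*(-1/35033) = -26242/35033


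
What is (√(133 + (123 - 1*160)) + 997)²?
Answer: 994105 + 7976*√6 ≈ 1.0136e+6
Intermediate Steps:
(√(133 + (123 - 1*160)) + 997)² = (√(133 + (123 - 160)) + 997)² = (√(133 - 37) + 997)² = (√96 + 997)² = (4*√6 + 997)² = (997 + 4*√6)²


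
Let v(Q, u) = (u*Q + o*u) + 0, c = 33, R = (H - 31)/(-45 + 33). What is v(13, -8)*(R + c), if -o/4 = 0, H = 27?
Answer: -10400/3 ≈ -3466.7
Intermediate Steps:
o = 0 (o = -4*0 = 0)
R = 1/3 (R = (27 - 31)/(-45 + 33) = -4/(-12) = -4*(-1/12) = 1/3 ≈ 0.33333)
v(Q, u) = Q*u (v(Q, u) = (u*Q + 0*u) + 0 = (Q*u + 0) + 0 = Q*u + 0 = Q*u)
v(13, -8)*(R + c) = (13*(-8))*(1/3 + 33) = -104*100/3 = -10400/3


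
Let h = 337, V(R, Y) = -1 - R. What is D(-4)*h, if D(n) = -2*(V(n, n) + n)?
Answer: 674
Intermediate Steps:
D(n) = 2 (D(n) = -2*((-1 - n) + n) = -2*(-1) = 2)
D(-4)*h = 2*337 = 674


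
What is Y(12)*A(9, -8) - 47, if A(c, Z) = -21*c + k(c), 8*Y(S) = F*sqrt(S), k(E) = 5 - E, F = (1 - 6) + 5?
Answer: -47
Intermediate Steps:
F = 0 (F = -5 + 5 = 0)
Y(S) = 0 (Y(S) = (0*sqrt(S))/8 = (1/8)*0 = 0)
A(c, Z) = 5 - 22*c (A(c, Z) = -21*c + (5 - c) = 5 - 22*c)
Y(12)*A(9, -8) - 47 = 0*(5 - 22*9) - 47 = 0*(5 - 198) - 47 = 0*(-193) - 47 = 0 - 47 = -47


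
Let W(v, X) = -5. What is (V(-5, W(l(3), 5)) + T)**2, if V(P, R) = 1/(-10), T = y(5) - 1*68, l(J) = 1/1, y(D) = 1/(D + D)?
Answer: 4624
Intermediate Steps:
y(D) = 1/(2*D)
l(J) = 1
T = -679/10 (T = (1/2)/5 - 1*68 = (1/2)*(1/5) - 68 = 1/10 - 68 = -679/10 ≈ -67.900)
V(P, R) = -1/10
(V(-5, W(l(3), 5)) + T)**2 = (-1/10 - 679/10)**2 = (-68)**2 = 4624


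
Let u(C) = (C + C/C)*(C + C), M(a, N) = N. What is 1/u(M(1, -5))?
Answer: 1/40 ≈ 0.025000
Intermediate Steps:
u(C) = 2*C*(1 + C) (u(C) = (C + 1)*(2*C) = (1 + C)*(2*C) = 2*C*(1 + C))
1/u(M(1, -5)) = 1/(2*(-5)*(1 - 5)) = 1/(2*(-5)*(-4)) = 1/40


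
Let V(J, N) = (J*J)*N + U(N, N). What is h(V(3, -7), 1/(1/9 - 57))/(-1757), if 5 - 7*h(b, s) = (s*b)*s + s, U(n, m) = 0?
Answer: -188633/460587008 ≈ -0.00040955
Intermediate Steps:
V(J, N) = N*J² (V(J, N) = (J*J)*N + 0 = J²*N + 0 = N*J² + 0 = N*J²)
h(b, s) = 5/7 - s/7 - b*s²/7 (h(b, s) = 5/7 - ((s*b)*s + s)/7 = 5/7 - ((b*s)*s + s)/7 = 5/7 - (b*s² + s)/7 = 5/7 - (s + b*s²)/7 = 5/7 + (-s/7 - b*s²/7) = 5/7 - s/7 - b*s²/7)
h(V(3, -7), 1/(1/9 - 57))/(-1757) = (5/7 - 1/(7*(1/9 - 57)) - (-7*3²)*(1/(1/9 - 57))²/7)/(-1757) = (5/7 - 1/(7*(⅑ - 57)) - (-7*9)*(1/(⅑ - 57))²/7)*(-1/1757) = (5/7 - 1/(7*(-512/9)) - ⅐*(-63)*(1/(-512/9))²)*(-1/1757) = (5/7 - ⅐*(-9/512) - ⅐*(-63)*(-9/512)²)*(-1/1757) = (5/7 + 9/3584 - ⅐*(-63)*81/262144)*(-1/1757) = (5/7 + 9/3584 + 729/262144)*(-1/1757) = (188633/262144)*(-1/1757) = -188633/460587008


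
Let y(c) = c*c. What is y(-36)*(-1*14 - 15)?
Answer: -37584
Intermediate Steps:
y(c) = c²
y(-36)*(-1*14 - 15) = (-36)²*(-1*14 - 15) = 1296*(-14 - 15) = 1296*(-29) = -37584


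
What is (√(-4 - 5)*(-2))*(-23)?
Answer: 138*I ≈ 138.0*I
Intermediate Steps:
(√(-4 - 5)*(-2))*(-23) = (√(-9)*(-2))*(-23) = ((3*I)*(-2))*(-23) = -6*I*(-23) = 138*I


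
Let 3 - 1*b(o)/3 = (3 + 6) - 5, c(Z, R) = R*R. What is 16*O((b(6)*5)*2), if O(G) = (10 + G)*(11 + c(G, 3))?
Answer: -6400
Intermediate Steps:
c(Z, R) = R²
b(o) = -3 (b(o) = 9 - 3*((3 + 6) - 5) = 9 - 3*(9 - 5) = 9 - 3*4 = 9 - 12 = -3)
O(G) = 200 + 20*G (O(G) = (10 + G)*(11 + 3²) = (10 + G)*(11 + 9) = (10 + G)*20 = 200 + 20*G)
16*O((b(6)*5)*2) = 16*(200 + 20*(-3*5*2)) = 16*(200 + 20*(-15*2)) = 16*(200 + 20*(-30)) = 16*(200 - 600) = 16*(-400) = -6400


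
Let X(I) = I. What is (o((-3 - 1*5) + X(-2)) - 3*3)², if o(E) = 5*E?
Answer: 3481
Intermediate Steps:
(o((-3 - 1*5) + X(-2)) - 3*3)² = (5*((-3 - 1*5) - 2) - 3*3)² = (5*((-3 - 5) - 2) - 9)² = (5*(-8 - 2) - 9)² = (5*(-10) - 9)² = (-50 - 9)² = (-59)² = 3481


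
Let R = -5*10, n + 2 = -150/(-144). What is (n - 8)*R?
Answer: 5375/12 ≈ 447.92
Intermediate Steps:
n = -23/24 (n = -2 - 150/(-144) = -2 - 150*(-1/144) = -2 + 25/24 = -23/24 ≈ -0.95833)
R = -50
(n - 8)*R = (-23/24 - 8)*(-50) = -215/24*(-50) = 5375/12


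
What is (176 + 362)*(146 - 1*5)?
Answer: 75858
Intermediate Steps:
(176 + 362)*(146 - 1*5) = 538*(146 - 5) = 538*141 = 75858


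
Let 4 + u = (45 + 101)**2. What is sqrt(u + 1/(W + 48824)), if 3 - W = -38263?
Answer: sqrt(161644446634290)/87090 ≈ 145.99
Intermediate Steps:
W = 38266 (W = 3 - 1*(-38263) = 3 + 38263 = 38266)
u = 21312 (u = -4 + (45 + 101)**2 = -4 + 146**2 = -4 + 21316 = 21312)
sqrt(u + 1/(W + 48824)) = sqrt(21312 + 1/(38266 + 48824)) = sqrt(21312 + 1/87090) = sqrt(1856062081/87090) = sqrt(161644446634290)/87090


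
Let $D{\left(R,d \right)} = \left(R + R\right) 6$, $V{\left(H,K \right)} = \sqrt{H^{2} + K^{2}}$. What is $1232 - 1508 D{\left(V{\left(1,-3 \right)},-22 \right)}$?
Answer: $1232 - 18096 \sqrt{10} \approx -55993.0$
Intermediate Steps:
$D{\left(R,d \right)} = 12 R$ ($D{\left(R,d \right)} = 2 R 6 = 12 R$)
$1232 - 1508 D{\left(V{\left(1,-3 \right)},-22 \right)} = 1232 - 1508 \cdot 12 \sqrt{1^{2} + \left(-3\right)^{2}} = 1232 - 1508 \cdot 12 \sqrt{1 + 9} = 1232 - 1508 \cdot 12 \sqrt{10} = 1232 - 18096 \sqrt{10}$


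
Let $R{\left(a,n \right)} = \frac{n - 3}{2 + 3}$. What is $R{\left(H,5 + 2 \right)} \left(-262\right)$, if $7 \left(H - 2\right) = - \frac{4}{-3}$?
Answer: $- \frac{1048}{5} \approx -209.6$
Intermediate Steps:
$H = \frac{46}{21}$ ($H = 2 + \frac{\left(-4\right) \frac{1}{-3}}{7} = 2 + \frac{\left(-4\right) \left(- \frac{1}{3}\right)}{7} = 2 + \frac{1}{7} \cdot \frac{4}{3} = 2 + \frac{4}{21} = \frac{46}{21} \approx 2.1905$)
$R{\left(a,n \right)} = - \frac{3}{5} + \frac{n}{5}$ ($R{\left(a,n \right)} = \frac{-3 + n}{5} = \left(-3 + n\right) \frac{1}{5} = - \frac{3}{5} + \frac{n}{5}$)
$R{\left(H,5 + 2 \right)} \left(-262\right) = \left(- \frac{3}{5} + \frac{5 + 2}{5}\right) \left(-262\right) = \left(- \frac{3}{5} + \frac{1}{5} \cdot 7\right) \left(-262\right) = \left(- \frac{3}{5} + \frac{7}{5}\right) \left(-262\right) = \frac{4}{5} \left(-262\right) = - \frac{1048}{5}$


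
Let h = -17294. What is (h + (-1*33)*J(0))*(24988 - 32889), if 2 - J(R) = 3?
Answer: 136379161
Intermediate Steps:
J(R) = -1 (J(R) = 2 - 1*3 = 2 - 3 = -1)
(h + (-1*33)*J(0))*(24988 - 32889) = (-17294 - 1*33*(-1))*(24988 - 32889) = (-17294 - 33*(-1))*(-7901) = (-17294 + 33)*(-7901) = -17261*(-7901) = 136379161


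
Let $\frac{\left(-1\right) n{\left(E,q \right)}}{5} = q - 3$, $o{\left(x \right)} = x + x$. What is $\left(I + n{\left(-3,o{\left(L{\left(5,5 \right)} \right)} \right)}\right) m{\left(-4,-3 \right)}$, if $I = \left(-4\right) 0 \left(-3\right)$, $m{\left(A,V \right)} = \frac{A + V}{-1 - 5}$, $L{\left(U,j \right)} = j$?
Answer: $- \frac{245}{6} \approx -40.833$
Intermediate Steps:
$o{\left(x \right)} = 2 x$
$m{\left(A,V \right)} = - \frac{A}{6} - \frac{V}{6}$ ($m{\left(A,V \right)} = \frac{A + V}{-6} = \left(A + V\right) \left(- \frac{1}{6}\right) = - \frac{A}{6} - \frac{V}{6}$)
$n{\left(E,q \right)} = 15 - 5 q$ ($n{\left(E,q \right)} = - 5 \left(q - 3\right) = - 5 \left(-3 + q\right) = 15 - 5 q$)
$I = 0$ ($I = 0 \left(-3\right) = 0$)
$\left(I + n{\left(-3,o{\left(L{\left(5,5 \right)} \right)} \right)}\right) m{\left(-4,-3 \right)} = \left(0 + \left(15 - 5 \cdot 2 \cdot 5\right)\right) \left(\left(- \frac{1}{6}\right) \left(-4\right) - - \frac{1}{2}\right) = \left(0 + \left(15 - 50\right)\right) \left(\frac{2}{3} + \frac{1}{2}\right) = \left(0 + \left(15 - 50\right)\right) \frac{7}{6} = \left(0 - 35\right) \frac{7}{6} = \left(-35\right) \frac{7}{6} = - \frac{245}{6}$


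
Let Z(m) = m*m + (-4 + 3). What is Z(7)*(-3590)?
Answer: -172320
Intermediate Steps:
Z(m) = -1 + m² (Z(m) = m² - 1 = -1 + m²)
Z(7)*(-3590) = (-1 + 7²)*(-3590) = (-1 + 49)*(-3590) = 48*(-3590) = -172320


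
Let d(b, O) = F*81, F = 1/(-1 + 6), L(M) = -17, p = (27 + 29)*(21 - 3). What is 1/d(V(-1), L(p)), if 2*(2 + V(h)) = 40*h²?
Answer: 5/81 ≈ 0.061728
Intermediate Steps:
p = 1008 (p = 56*18 = 1008)
V(h) = -2 + 20*h² (V(h) = -2 + (40*h²)/2 = -2 + 20*h²)
F = ⅕ (F = 1/5 = ⅕ ≈ 0.20000)
d(b, O) = 81/5 (d(b, O) = (⅕)*81 = 81/5)
1/d(V(-1), L(p)) = 1/(81/5) = 5/81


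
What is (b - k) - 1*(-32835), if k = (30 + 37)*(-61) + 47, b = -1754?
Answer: 35121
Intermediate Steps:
k = -4040 (k = 67*(-61) + 47 = -4087 + 47 = -4040)
(b - k) - 1*(-32835) = (-1754 - 1*(-4040)) - 1*(-32835) = (-1754 + 4040) + 32835 = 2286 + 32835 = 35121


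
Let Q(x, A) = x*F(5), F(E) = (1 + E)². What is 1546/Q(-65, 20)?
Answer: -773/1170 ≈ -0.66068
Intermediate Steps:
Q(x, A) = 36*x (Q(x, A) = x*(1 + 5)² = x*6² = x*36 = 36*x)
1546/Q(-65, 20) = 1546/((36*(-65))) = 1546/(-2340) = 1546*(-1/2340) = -773/1170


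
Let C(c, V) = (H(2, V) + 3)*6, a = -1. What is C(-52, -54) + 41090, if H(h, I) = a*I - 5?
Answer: 41402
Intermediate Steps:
H(h, I) = -5 - I (H(h, I) = -I - 5 = -5 - I)
C(c, V) = -12 - 6*V (C(c, V) = ((-5 - V) + 3)*6 = (-2 - V)*6 = -12 - 6*V)
C(-52, -54) + 41090 = (-12 - 6*(-54)) + 41090 = (-12 + 324) + 41090 = 312 + 41090 = 41402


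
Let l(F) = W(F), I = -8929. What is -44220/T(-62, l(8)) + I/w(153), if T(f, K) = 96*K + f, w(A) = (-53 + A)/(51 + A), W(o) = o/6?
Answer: -472129/25 ≈ -18885.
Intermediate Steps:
W(o) = o/6 (W(o) = o*(⅙) = o/6)
w(A) = (-53 + A)/(51 + A)
l(F) = F/6
T(f, K) = f + 96*K
-44220/T(-62, l(8)) + I/w(153) = -44220/(-62 + 96*((⅙)*8)) - 8929*(51 + 153)/(-53 + 153) = -44220/(-62 + 96*(4/3)) - 8929/(100/204) = -44220/(-62 + 128) - 8929/((1/204)*100) = -44220/66 - 8929/25/51 = -44220*1/66 - 8929*51/25 = -670 - 455379/25 = -472129/25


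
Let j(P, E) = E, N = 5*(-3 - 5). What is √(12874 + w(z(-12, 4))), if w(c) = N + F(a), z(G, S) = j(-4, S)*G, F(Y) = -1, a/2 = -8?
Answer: √12833 ≈ 113.28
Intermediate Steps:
a = -16 (a = 2*(-8) = -16)
N = -40 (N = 5*(-8) = -40)
z(G, S) = G*S (z(G, S) = S*G = G*S)
w(c) = -41 (w(c) = -40 - 1 = -41)
√(12874 + w(z(-12, 4))) = √(12874 - 41) = √12833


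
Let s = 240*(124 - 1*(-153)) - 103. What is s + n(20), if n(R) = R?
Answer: 66397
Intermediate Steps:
s = 66377 (s = 240*(124 + 153) - 103 = 240*277 - 103 = 66480 - 103 = 66377)
s + n(20) = 66377 + 20 = 66397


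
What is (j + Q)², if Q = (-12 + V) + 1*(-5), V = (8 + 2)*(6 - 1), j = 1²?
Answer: 1156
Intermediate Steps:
j = 1
V = 50 (V = 10*5 = 50)
Q = 33 (Q = (-12 + 50) + 1*(-5) = 38 - 5 = 33)
(j + Q)² = (1 + 33)² = 34² = 1156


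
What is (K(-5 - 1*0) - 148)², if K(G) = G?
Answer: 23409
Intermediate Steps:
(K(-5 - 1*0) - 148)² = ((-5 - 1*0) - 148)² = ((-5 + 0) - 148)² = (-5 - 148)² = (-153)² = 23409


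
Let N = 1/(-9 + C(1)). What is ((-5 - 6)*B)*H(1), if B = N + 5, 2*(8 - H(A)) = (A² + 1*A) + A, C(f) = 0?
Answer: -3146/9 ≈ -349.56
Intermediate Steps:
H(A) = 8 - A - A²/2 (H(A) = 8 - ((A² + 1*A) + A)/2 = 8 - ((A² + A) + A)/2 = 8 - ((A + A²) + A)/2 = 8 - (A² + 2*A)/2 = 8 + (-A - A²/2) = 8 - A - A²/2)
N = -⅑ (N = 1/(-9 + 0) = 1/(-9) = -⅑ ≈ -0.11111)
B = 44/9 (B = -⅑ + 5 = 44/9 ≈ 4.8889)
((-5 - 6)*B)*H(1) = ((-5 - 6)*(44/9))*(8 - 1*1 - ½*1²) = (-11*44/9)*(8 - 1 - ½*1) = -484*(8 - 1 - ½)/9 = -484/9*13/2 = -3146/9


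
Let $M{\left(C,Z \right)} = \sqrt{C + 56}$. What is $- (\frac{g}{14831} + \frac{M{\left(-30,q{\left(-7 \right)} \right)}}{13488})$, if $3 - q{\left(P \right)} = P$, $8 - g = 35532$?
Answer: $\frac{35524}{14831} - \frac{\sqrt{26}}{13488} \approx 2.3949$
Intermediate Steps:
$g = -35524$ ($g = 8 - 35532 = -35524$)
$q{\left(P \right)} = 3 - P$
$M{\left(C,Z \right)} = \sqrt{56 + C}$
$- (\frac{g}{14831} + \frac{M{\left(-30,q{\left(-7 \right)} \right)}}{13488}) = - (- \frac{35524}{14831} + \frac{\sqrt{56 - 30}}{13488}) = - (\left(-35524\right) \frac{1}{14831} + \sqrt{26} \cdot \frac{1}{13488}) = - (- \frac{35524}{14831} + \frac{\sqrt{26}}{13488}) = \frac{35524}{14831} - \frac{\sqrt{26}}{13488}$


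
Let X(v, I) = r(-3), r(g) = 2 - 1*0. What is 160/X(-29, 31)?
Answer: 80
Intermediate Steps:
r(g) = 2 (r(g) = 2 + 0 = 2)
X(v, I) = 2
160/X(-29, 31) = 160/2 = 160*(1/2) = 80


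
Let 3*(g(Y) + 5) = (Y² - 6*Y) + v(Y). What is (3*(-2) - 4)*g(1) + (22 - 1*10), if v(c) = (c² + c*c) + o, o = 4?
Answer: 176/3 ≈ 58.667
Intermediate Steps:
v(c) = 4 + 2*c² (v(c) = (c² + c*c) + 4 = (c² + c²) + 4 = 2*c² + 4 = 4 + 2*c²)
g(Y) = -11/3 + Y² - 2*Y (g(Y) = -5 + ((Y² - 6*Y) + (4 + 2*Y²))/3 = -5 + (4 - 6*Y + 3*Y²)/3 = -5 + (4/3 + Y² - 2*Y) = -11/3 + Y² - 2*Y)
(3*(-2) - 4)*g(1) + (22 - 1*10) = (3*(-2) - 4)*(-11/3 + 1² - 2*1) + (22 - 1*10) = (-6 - 4)*(-11/3 + 1 - 2) + (22 - 10) = -10*(-14/3) + 12 = 140/3 + 12 = 176/3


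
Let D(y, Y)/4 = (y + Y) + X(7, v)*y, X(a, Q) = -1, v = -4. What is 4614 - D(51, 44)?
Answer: 4438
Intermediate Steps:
D(y, Y) = 4*Y (D(y, Y) = 4*((y + Y) - y) = 4*((Y + y) - y) = 4*Y)
4614 - D(51, 44) = 4614 - 4*44 = 4614 - 1*176 = 4614 - 176 = 4438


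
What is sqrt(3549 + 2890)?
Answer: sqrt(6439) ≈ 80.243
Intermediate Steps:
sqrt(3549 + 2890) = sqrt(6439)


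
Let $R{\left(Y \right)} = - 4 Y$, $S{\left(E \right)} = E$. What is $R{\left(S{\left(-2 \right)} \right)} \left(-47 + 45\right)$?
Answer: $-16$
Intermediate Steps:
$R{\left(S{\left(-2 \right)} \right)} \left(-47 + 45\right) = \left(-4\right) \left(-2\right) \left(-47 + 45\right) = 8 \left(-2\right) = -16$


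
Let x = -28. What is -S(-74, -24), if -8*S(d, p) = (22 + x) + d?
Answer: -10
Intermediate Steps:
S(d, p) = ¾ - d/8 (S(d, p) = -((22 - 28) + d)/8 = -(-6 + d)/8 = ¾ - d/8)
-S(-74, -24) = -(¾ - ⅛*(-74)) = -(¾ + 37/4) = -1*10 = -10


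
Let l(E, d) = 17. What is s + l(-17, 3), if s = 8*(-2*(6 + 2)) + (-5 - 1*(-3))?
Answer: -113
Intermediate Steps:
s = -130 (s = 8*(-2*8) + (-5 + 3) = 8*(-16) - 2 = -128 - 2 = -130)
s + l(-17, 3) = -130 + 17 = -113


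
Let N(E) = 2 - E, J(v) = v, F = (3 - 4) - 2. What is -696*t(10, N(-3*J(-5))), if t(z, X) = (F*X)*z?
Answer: -271440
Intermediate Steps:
F = -3 (F = -1 - 2 = -3)
t(z, X) = -3*X*z (t(z, X) = (-3*X)*z = -3*X*z)
-696*t(10, N(-3*J(-5))) = -(-2088)*(2 - (-3)*(-5))*10 = -(-2088)*(2 - 1*15)*10 = -(-2088)*(2 - 15)*10 = -(-2088)*(-13)*10 = -696*390 = -271440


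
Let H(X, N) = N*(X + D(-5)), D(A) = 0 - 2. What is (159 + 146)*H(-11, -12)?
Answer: 47580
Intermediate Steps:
D(A) = -2
H(X, N) = N*(-2 + X) (H(X, N) = N*(X - 2) = N*(-2 + X))
(159 + 146)*H(-11, -12) = (159 + 146)*(-12*(-2 - 11)) = 305*(-12*(-13)) = 305*156 = 47580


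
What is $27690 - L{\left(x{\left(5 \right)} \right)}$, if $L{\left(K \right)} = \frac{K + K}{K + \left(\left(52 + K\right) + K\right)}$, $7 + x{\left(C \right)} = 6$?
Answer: $\frac{1356812}{49} \approx 27690.0$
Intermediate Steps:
$x{\left(C \right)} = -1$ ($x{\left(C \right)} = -7 + 6 = -1$)
$L{\left(K \right)} = \frac{2 K}{52 + 3 K}$ ($L{\left(K \right)} = \frac{2 K}{K + \left(52 + 2 K\right)} = \frac{2 K}{52 + 3 K}$)
$27690 - L{\left(x{\left(5 \right)} \right)} = 27690 - 2 \left(-1\right) \frac{1}{52 + 3 \left(-1\right)} = 27690 - 2 \left(-1\right) \frac{1}{52 - 3} = 27690 - 2 \left(-1\right) \frac{1}{49} = 27690 - - \frac{2}{49} = 27690 + \frac{2}{49} = \frac{1356812}{49}$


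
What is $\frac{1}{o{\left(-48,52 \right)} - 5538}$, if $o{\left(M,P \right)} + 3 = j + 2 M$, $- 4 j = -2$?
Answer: $- \frac{2}{11273} \approx -0.00017742$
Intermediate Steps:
$j = \frac{1}{2}$ ($j = \left(- \frac{1}{4}\right) \left(-2\right) = \frac{1}{2} \approx 0.5$)
$o{\left(M,P \right)} = - \frac{5}{2} + 2 M$ ($o{\left(M,P \right)} = -3 + \left(\frac{1}{2} + 2 M\right) = - \frac{5}{2} + 2 M$)
$\frac{1}{o{\left(-48,52 \right)} - 5538} = \frac{1}{\left(- \frac{5}{2} + 2 \left(-48\right)\right) - 5538} = \frac{1}{\left(- \frac{5}{2} - 96\right) - 5538} = \frac{1}{- \frac{197}{2} - 5538} = \frac{1}{- \frac{11273}{2}} = - \frac{2}{11273}$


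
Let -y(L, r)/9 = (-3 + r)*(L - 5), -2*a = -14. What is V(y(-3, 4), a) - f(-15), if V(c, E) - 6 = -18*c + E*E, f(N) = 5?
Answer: -1246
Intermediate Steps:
a = 7 (a = -½*(-14) = 7)
y(L, r) = -9*(-5 + L)*(-3 + r) (y(L, r) = -9*(-3 + r)*(L - 5) = -9*(-3 + r)*(-5 + L) = -9*(-5 + L)*(-3 + r))
V(c, E) = 6 + E² - 18*c (V(c, E) = 6 + (-18*c + E*E) = 6 + (-18*c + E²) = 6 + (E² - 18*c) = 6 + E² - 18*c)
V(y(-3, 4), a) - f(-15) = (6 + 7² - 18*(-135 + 27*(-3) + 45*4 - 9*(-3)*4)) - 1*5 = (6 + 49 - 18*(-135 - 81 + 180 + 108)) - 5 = (6 + 49 - 18*72) - 5 = (6 + 49 - 1296) - 5 = -1241 - 5 = -1246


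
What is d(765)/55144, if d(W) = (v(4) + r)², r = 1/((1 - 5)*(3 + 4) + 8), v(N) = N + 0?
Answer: 6241/22057600 ≈ 0.00028294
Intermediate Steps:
v(N) = N
r = -1/20 (r = 1/(-4*7 + 8) = 1/(-28 + 8) = 1/(-20) = -1/20 ≈ -0.050000)
d(W) = 6241/400 (d(W) = (4 - 1/20)² = (79/20)² = 6241/400)
d(765)/55144 = (6241/400)/55144 = (6241/400)*(1/55144) = 6241/22057600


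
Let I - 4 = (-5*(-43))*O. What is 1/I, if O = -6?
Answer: -1/1286 ≈ -0.00077760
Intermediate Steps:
I = -1286 (I = 4 - 5*(-43)*(-6) = 4 + 215*(-6) = 4 - 1290 = -1286)
1/I = 1/(-1286) = -1/1286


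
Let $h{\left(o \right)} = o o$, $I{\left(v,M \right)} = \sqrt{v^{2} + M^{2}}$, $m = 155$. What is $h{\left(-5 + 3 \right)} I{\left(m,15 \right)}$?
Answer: $20 \sqrt{970} \approx 622.9$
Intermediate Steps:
$I{\left(v,M \right)} = \sqrt{M^{2} + v^{2}}$
$h{\left(o \right)} = o^{2}$
$h{\left(-5 + 3 \right)} I{\left(m,15 \right)} = \left(-5 + 3\right)^{2} \sqrt{15^{2} + 155^{2}} = \left(-2\right)^{2} \sqrt{225 + 24025} = 4 \sqrt{24250} = 4 \cdot 5 \sqrt{970} = 20 \sqrt{970}$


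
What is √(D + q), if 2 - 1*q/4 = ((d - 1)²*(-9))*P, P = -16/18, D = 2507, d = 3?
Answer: √2387 ≈ 48.857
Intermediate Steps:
P = -8/9 (P = -16*1/18 = -8/9 ≈ -0.88889)
q = -120 (q = 8 - 4*(3 - 1)²*(-9)*(-8)/9 = 8 - 4*2²*(-9)*(-8)/9 = 8 - 4*4*(-9)*(-8)/9 = 8 - (-144)*(-8)/9 = 8 - 4*32 = 8 - 128 = -120)
√(D + q) = √(2507 - 120) = √2387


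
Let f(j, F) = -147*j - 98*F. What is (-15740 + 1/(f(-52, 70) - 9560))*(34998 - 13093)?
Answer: -3025830549105/8776 ≈ -3.4478e+8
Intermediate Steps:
(-15740 + 1/(f(-52, 70) - 9560))*(34998 - 13093) = (-15740 + 1/((-147*(-52) - 98*70) - 9560))*(34998 - 13093) = (-15740 + 1/((7644 - 6860) - 9560))*21905 = (-15740 + 1/(784 - 9560))*21905 = (-15740 + 1/(-8776))*21905 = (-15740 - 1/8776)*21905 = -138134241/8776*21905 = -3025830549105/8776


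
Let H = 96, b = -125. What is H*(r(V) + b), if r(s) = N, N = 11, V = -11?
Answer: -10944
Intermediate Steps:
r(s) = 11
H*(r(V) + b) = 96*(11 - 125) = 96*(-114) = -10944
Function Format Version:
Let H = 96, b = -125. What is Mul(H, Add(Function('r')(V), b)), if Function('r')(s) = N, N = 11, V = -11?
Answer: -10944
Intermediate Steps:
Function('r')(s) = 11
Mul(H, Add(Function('r')(V), b)) = Mul(96, Add(11, -125)) = Mul(96, -114) = -10944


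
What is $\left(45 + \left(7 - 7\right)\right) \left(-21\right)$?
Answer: $-945$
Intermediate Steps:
$\left(45 + \left(7 - 7\right)\right) \left(-21\right) = \left(45 + 0\right) \left(-21\right) = 45 \left(-21\right) = -945$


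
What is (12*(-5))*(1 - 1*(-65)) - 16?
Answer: -3976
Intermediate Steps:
(12*(-5))*(1 - 1*(-65)) - 16 = -60*(1 + 65) - 16 = -60*66 - 16 = -3960 - 16 = -3976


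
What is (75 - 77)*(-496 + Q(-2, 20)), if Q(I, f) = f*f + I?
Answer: 196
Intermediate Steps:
Q(I, f) = I + f² (Q(I, f) = f² + I = I + f²)
(75 - 77)*(-496 + Q(-2, 20)) = (75 - 77)*(-496 + (-2 + 20²)) = -2*(-496 + (-2 + 400)) = -2*(-496 + 398) = -2*(-98) = 196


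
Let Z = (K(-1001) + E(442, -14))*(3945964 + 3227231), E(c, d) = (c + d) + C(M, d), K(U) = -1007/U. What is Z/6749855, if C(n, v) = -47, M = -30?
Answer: 548588737932/1351320971 ≈ 405.96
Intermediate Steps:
E(c, d) = -47 + c + d (E(c, d) = (c + d) - 47 = -47 + c + d)
Z = 2742943689660/1001 (Z = (-1007/(-1001) + (-47 + 442 - 14))*(3945964 + 3227231) = (-1007*(-1/1001) + 381)*7173195 = (1007/1001 + 381)*7173195 = (382388/1001)*7173195 = 2742943689660/1001 ≈ 2.7402e+9)
Z/6749855 = (2742943689660/1001)/6749855 = (2742943689660/1001)*(1/6749855) = 548588737932/1351320971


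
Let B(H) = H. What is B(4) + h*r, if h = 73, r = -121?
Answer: -8829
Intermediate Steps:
B(4) + h*r = 4 + 73*(-121) = 4 - 8833 = -8829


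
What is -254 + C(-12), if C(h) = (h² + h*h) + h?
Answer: 22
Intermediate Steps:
C(h) = h + 2*h² (C(h) = (h² + h²) + h = 2*h² + h = h + 2*h²)
-254 + C(-12) = -254 - 12*(1 + 2*(-12)) = -254 - 12*(1 - 24) = -254 - 12*(-23) = -254 + 276 = 22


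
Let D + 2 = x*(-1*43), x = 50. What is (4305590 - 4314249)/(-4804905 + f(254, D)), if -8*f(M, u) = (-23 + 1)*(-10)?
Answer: 17318/9609865 ≈ 0.0018021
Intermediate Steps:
D = -2152 (D = -2 + 50*(-1*43) = -2 + 50*(-43) = -2 - 2150 = -2152)
f(M, u) = -55/2 (f(M, u) = -(-23 + 1)*(-10)/8 = -(-11)*(-10)/4 = -⅛*220 = -55/2)
(4305590 - 4314249)/(-4804905 + f(254, D)) = (4305590 - 4314249)/(-4804905 - 55/2) = -8659/(-9609865/2) = -8659*(-2/9609865) = 17318/9609865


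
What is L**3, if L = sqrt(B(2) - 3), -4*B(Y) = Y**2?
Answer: -8*I ≈ -8.0*I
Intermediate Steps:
B(Y) = -Y**2/4
L = 2*I (L = sqrt(-1/4*2**2 - 3) = sqrt(-1/4*4 - 3) = sqrt(-1 - 3) = sqrt(-4) = 2*I ≈ 2.0*I)
L**3 = (2*I)**3 = -8*I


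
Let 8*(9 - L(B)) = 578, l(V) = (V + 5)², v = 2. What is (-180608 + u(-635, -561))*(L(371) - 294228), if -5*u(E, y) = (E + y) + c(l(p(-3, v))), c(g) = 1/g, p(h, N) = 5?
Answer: 21232384080633/400 ≈ 5.3081e+10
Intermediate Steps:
l(V) = (5 + V)²
L(B) = -253/4 (L(B) = 9 - ⅛*578 = 9 - 289/4 = -253/4)
u(E, y) = -1/500 - E/5 - y/5 (u(E, y) = -((E + y) + 1/((5 + 5)²))/5 = -((E + y) + 1/(10²))/5 = -((E + y) + 1/100)/5 = -(1/100 + E + y)/5 = -1/500 - E/5 - y/5)
(-180608 + u(-635, -561))*(L(371) - 294228) = (-180608 + (-1/500 - ⅕*(-635) - ⅕*(-561)))*(-253/4 - 294228) = (-180608 + (-1/500 + 127 + 561/5))*(-1177165/4) = (-180608 + 119599/500)*(-1177165/4) = -90184401/500*(-1177165/4) = 21232384080633/400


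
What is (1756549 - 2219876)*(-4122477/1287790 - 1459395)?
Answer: 870776026890916329/1287790 ≈ 6.7618e+11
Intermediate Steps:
(1756549 - 2219876)*(-4122477/1287790 - 1459395) = -463327*(-4122477*1/1287790 - 1459395) = -463327*(-4122477/1287790 - 1459395) = -463327*(-1879398409527/1287790) = 870776026890916329/1287790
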